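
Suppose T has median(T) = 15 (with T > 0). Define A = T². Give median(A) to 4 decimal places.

T² is monotone on this domain, so median(A) = square(15) = 225.

median(A) = 225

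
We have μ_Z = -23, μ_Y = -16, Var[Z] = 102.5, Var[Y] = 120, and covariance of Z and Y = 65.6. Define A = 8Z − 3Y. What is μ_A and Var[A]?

μ_A = 8·μ_Z + (-3)·μ_Y = 8·(-23) + (-3)·(-16) = -136.
Var[A] = a²·Var[Z] + b²·Var[Y] + 2ab·covariance of Z and Y with a = 8, b = -3.
= 8²·102.5 + (-3)²·120 + 2·8·(-3)·65.6
= 6560 + 1080 + (-3148.8) = 4491.2.

μ_A = -136, Var[A] = 4491.2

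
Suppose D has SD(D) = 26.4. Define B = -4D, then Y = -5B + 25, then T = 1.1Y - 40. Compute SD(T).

SD(B) = |-4|·26.4 = 105.6.
SD(Y) = |-5|·105.6 = 528.
SD(T) = |1.1|·528 = 580.8.

SD(T) = 580.8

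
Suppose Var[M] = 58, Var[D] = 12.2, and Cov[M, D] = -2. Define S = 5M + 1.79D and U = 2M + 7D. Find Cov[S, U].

Cov[S, U] = 655.706

By bilinearity, Cov[S, U] = ac·Var[M] + bd·Var[D] + (ad+bc)·Cov[M, D], with a=5, b=1.79, c=2, d=7.
ac·Var[M] = 5·2·58 = 580
bd·Var[D] = 1.79·7·12.2 = 152.866
(ad+bc)·Cov[M, D] = (38.58)·(-2) = -77.16
Cov[S, U] = 580 + 152.866 + (-77.16) = 655.706.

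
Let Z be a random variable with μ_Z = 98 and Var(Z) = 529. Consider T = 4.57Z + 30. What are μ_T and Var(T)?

T = 4.57Z + 30 is linear with a = 4.57, b = 30.
μ_T = a·μ_Z + b = 4.57·98 + 30 = 477.86.
Var(T) = a²·Var(Z) = 4.57²·529 = 11048.1121 (the additive constant 30 does not affect variance).

μ_T = 477.86, Var(T) = 11048.1121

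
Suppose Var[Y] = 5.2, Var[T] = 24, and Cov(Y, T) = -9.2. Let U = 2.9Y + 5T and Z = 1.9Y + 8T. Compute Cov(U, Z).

By bilinearity, Cov(U, Z) = ac·Var[Y] + bd·Var[T] + (ad+bc)·Cov(Y, T), with a=2.9, b=5, c=1.9, d=8.
ac·Var[Y] = 2.9·1.9·5.2 = 28.652
bd·Var[T] = 5·8·24 = 960
(ad+bc)·Cov(Y, T) = (32.7)·(-9.2) = -300.84
Cov(U, Z) = 28.652 + 960 + (-300.84) = 687.812.

Cov(U, Z) = 687.812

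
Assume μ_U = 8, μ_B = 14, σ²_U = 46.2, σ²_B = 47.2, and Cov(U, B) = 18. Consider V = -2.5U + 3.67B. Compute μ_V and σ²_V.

μ_V = 31.38, σ²_V = 594.18208

μ_V = (-2.5)·μ_U + 3.67·μ_B = (-2.5)·8 + 3.67·14 = 31.38.
σ²_V = a²·σ²_U + b²·σ²_B + 2ab·Cov(U, B) with a = -2.5, b = 3.67.
= (-2.5)²·46.2 + 3.67²·47.2 + 2·(-2.5)·3.67·18
= 288.75 + 635.73208 + (-330.3) = 594.18208.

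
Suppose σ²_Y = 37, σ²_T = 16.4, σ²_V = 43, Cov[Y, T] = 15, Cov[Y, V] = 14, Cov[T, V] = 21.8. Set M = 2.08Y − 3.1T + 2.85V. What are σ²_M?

σ²_M = a²·σ²_Y + b²·σ²_T + c²·σ²_V + 2ab·Cov[Y, T] + 2ac·Cov[Y, V] + 2bc·Cov[T, V], with a = 2.08, b = -3.1, c = 2.85.
= 160.0768 + 157.604 + 349.2675 + (-193.44) + 165.984 + (-385.206)
= 254.2863.

σ²_M = 254.2863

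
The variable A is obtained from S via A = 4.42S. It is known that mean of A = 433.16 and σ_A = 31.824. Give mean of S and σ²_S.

From A = 4.42S: mean of A = a·mean of S + b, so mean of S = (mean of A − b)/a = (433.16 − 0)/4.42 = 98.
σ²_A = 31.824² = 1012.766976.
σ²_A = a²·σ²_S, so σ²_S = 1012.766976/4.42² = 51.84.

mean of S = 98, σ²_S = 51.84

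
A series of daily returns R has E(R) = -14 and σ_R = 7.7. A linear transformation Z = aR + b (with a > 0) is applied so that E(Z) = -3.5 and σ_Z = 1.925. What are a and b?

σ_Z = a·σ_R (a > 0), so a = 1.925/7.7 = 0.25.
E(Z) = a·E(R) + b, so b = -3.5 − 0.25·(-14) = 0.

a = 0.25, b = 0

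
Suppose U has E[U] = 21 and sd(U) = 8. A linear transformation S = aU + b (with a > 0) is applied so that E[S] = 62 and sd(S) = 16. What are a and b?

sd(S) = a·sd(U) (a > 0), so a = 16/8 = 2.
E[S] = a·E[U] + b, so b = 62 − 2·21 = 20.

a = 2, b = 20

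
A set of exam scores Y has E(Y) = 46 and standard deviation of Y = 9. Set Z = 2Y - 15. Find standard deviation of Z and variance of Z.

Z = 2Y - 15 is linear with a = 2, b = -15.
standard deviation of Z = |a|·standard deviation of Y = |2|·9 = 18.
variance of Y = 9² = 81.
variance of Z = a²·variance of Y = 2²·81 = 324 (the additive constant -15 does not affect variance).

standard deviation of Z = 18, variance of Z = 324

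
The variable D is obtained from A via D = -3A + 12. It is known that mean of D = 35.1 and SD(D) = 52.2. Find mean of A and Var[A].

mean of A = -7.7, Var[A] = 302.76

From D = -3A + 12: mean of D = a·mean of A + b, so mean of A = (mean of D − b)/a = (35.1 − 12)/(-3) = -7.7.
Var[D] = 52.2² = 2724.84.
Var[D] = a²·Var[A], so Var[A] = 2724.84/(-3)² = 302.76.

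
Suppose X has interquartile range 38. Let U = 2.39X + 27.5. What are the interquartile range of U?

Under U = aX + b, IQR(U) = |a|·IQR(X) = |2.39|·38 = 90.82 (shifts cancel; spread scales by |a|).

IQR(U) = 90.82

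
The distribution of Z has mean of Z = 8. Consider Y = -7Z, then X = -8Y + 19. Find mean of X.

mean of X = 467

mean of Y = (-7)·8 = -56.
mean of X = (-8)·(-56) + 19 = 467.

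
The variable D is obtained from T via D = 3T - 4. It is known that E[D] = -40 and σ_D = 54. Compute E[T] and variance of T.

E[T] = -12, variance of T = 324

From D = 3T - 4: E[D] = a·E[T] + b, so E[T] = (E[D] − b)/a = (-40 − (-4))/3 = -12.
variance of D = 54² = 2916.
variance of D = a²·variance of T, so variance of T = 2916/3² = 324.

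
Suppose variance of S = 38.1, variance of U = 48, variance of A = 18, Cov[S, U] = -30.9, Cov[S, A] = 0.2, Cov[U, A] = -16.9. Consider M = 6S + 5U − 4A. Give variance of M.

variance of M = 1672

variance of M = a²·variance of S + b²·variance of U + c²·variance of A + 2ab·Cov[S, U] + 2ac·Cov[S, A] + 2bc·Cov[U, A], with a = 6, b = 5, c = -4.
= 1371.6 + 1200 + 288 + (-1854) + (-9.6) + 676
= 1672.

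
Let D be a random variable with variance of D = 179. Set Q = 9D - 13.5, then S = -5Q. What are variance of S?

variance of Q = 9²·179 = 14499.
variance of S = (-5)²·14499 = 362475.

variance of S = 362475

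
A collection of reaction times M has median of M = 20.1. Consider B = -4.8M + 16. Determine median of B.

A linear map preserves order up to sign, so median of B = a·median of M + b = (-4.8)·20.1 + 16 = -80.48.

median of B = -80.48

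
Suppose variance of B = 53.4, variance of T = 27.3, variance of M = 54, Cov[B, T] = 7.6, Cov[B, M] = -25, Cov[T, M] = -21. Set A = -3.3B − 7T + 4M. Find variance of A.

variance of A = 4970.346

variance of A = a²·variance of B + b²·variance of T + c²·variance of M + 2ab·Cov[B, T] + 2ac·Cov[B, M] + 2bc·Cov[T, M], with a = -3.3, b = -7, c = 4.
= 581.526 + 1337.7 + 864 + 351.12 + 660 + 1176
= 4970.346.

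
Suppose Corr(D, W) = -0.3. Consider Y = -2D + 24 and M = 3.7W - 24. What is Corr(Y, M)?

Linear rescalings preserve |correlation|; the slopes -2 and 3.7 have opposite signs, so the correlation flips sign: Corr(Y, M) = −Corr(D, W) = 0.3.

Corr(Y, M) = 0.3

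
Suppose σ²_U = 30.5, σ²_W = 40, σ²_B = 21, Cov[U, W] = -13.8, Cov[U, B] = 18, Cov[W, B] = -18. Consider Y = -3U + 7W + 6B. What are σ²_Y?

σ²_Y = a²·σ²_U + b²·σ²_W + c²·σ²_B + 2ab·Cov[U, W] + 2ac·Cov[U, B] + 2bc·Cov[W, B], with a = -3, b = 7, c = 6.
= 274.5 + 1960 + 756 + 579.6 + (-648) + (-1512)
= 1410.1.

σ²_Y = 1410.1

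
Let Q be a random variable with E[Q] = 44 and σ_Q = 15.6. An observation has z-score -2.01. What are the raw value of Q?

Q = 12.644

Q = E[Q] + z·σ_Q = 44 + (-2.01)·15.6 = 12.644.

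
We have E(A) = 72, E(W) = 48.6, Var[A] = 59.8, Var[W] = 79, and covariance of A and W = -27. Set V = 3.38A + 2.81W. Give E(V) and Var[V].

E(V) = 3.38·E(A) + 2.81·E(W) = 3.38·72 + 2.81·48.6 = 379.926.
Var[V] = a²·Var[A] + b²·Var[W] + 2ab·covariance of A and W with a = 3.38, b = 2.81.
= 3.38²·59.8 + 2.81²·79 + 2·3.38·2.81·(-27)
= 683.17912 + 623.7919 + (-512.8812) = 794.08982.

E(V) = 379.926, Var[V] = 794.08982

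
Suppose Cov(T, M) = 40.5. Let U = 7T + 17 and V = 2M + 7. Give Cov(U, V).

Cov(U, V) = 567

Cov(U, V) = a·c·Cov(T, M) = 7·2·40.5 = 567. Additive constants drop out.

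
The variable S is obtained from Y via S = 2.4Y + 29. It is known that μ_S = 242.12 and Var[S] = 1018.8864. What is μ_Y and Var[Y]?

From S = 2.4Y + 29: μ_S = a·μ_Y + b, so μ_Y = (μ_S − b)/a = (242.12 − 29)/2.4 = 88.8.
Var[S] = a²·Var[Y], so Var[Y] = 1018.8864/2.4² = 176.89.

μ_Y = 88.8, Var[Y] = 176.89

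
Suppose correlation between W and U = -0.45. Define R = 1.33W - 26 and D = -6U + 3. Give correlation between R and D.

correlation between R and D = 0.45

Linear rescalings preserve |correlation|; the slopes 1.33 and -6 have opposite signs, so the correlation flips sign: correlation between R and D = −correlation between W and U = 0.45.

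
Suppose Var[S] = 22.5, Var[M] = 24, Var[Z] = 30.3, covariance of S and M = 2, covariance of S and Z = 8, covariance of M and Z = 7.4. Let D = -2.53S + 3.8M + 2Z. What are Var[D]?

Var[D] = 604.84425

Var[D] = a²·Var[S] + b²·Var[M] + c²·Var[Z] + 2ab·covariance of S and M + 2ac·covariance of S and Z + 2bc·covariance of M and Z, with a = -2.53, b = 3.8, c = 2.
= 144.02025 + 346.56 + 121.2 + (-38.456) + (-80.96) + 112.48
= 604.84425.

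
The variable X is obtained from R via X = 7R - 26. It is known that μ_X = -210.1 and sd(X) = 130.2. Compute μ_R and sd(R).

From X = 7R - 26: μ_X = a·μ_R + b, so μ_R = (μ_X − b)/a = (-210.1 − (-26))/7 = -26.3.
sd(X) = |a|·sd(R), so sd(R) = 130.2/|7| = 18.6.

μ_R = -26.3, sd(R) = 18.6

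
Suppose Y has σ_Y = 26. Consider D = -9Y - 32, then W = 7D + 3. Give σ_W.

σ_W = 1638

σ_D = |-9|·26 = 234.
σ_W = |7|·234 = 1638.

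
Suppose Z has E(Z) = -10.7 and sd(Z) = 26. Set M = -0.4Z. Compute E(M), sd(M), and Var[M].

M = -0.4Z is linear with a = -0.4, b = 0.
E(M) = a·E(Z) + b = (-0.4)·(-10.7) = 4.28.
sd(M) = |a|·sd(Z) = |-0.4|·26 = 10.4.
Var[Z] = 26² = 676.
Var[M] = a²·Var[Z] = (-0.4)²·676 = 108.16.

E(M) = 4.28, sd(M) = 10.4, Var[M] = 108.16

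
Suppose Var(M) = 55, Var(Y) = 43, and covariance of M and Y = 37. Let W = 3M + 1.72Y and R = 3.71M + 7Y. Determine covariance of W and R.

By bilinearity, covariance of W and R = ac·Var(M) + bd·Var(Y) + (ad+bc)·covariance of M and Y, with a=3, b=1.72, c=3.71, d=7.
ac·Var(M) = 3·3.71·55 = 612.15
bd·Var(Y) = 1.72·7·43 = 517.72
(ad+bc)·covariance of M and Y = (27.3812)·37 = 1013.1044
covariance of W and R = 612.15 + 517.72 + 1013.1044 = 2142.9744.

covariance of W and R = 2142.9744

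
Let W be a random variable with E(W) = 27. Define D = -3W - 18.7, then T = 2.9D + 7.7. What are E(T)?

E(T) = -281.43

E(D) = (-3)·27 + (-18.7) = -99.7.
E(T) = 2.9·(-99.7) + 7.7 = -281.43.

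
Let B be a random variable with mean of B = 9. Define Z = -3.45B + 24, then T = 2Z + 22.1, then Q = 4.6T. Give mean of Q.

mean of Z = (-3.45)·9 + 24 = -7.05.
mean of T = 2·(-7.05) + 22.1 = 8.
mean of Q = 4.6·8 = 36.8.

mean of Q = 36.8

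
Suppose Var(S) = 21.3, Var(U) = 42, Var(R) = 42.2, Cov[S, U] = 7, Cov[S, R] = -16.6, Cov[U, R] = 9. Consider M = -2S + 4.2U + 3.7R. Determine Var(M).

Var(M) = a²·Var(S) + b²·Var(U) + c²·Var(R) + 2ab·Cov[S, U] + 2ac·Cov[S, R] + 2bc·Cov[U, R], with a = -2, b = 4.2, c = 3.7.
= 85.2 + 740.88 + 577.718 + (-117.6) + 245.68 + 279.72
= 1811.598.

Var(M) = 1811.598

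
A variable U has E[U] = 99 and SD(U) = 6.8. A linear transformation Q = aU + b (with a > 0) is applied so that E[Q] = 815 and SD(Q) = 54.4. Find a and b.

SD(Q) = a·SD(U) (a > 0), so a = 54.4/6.8 = 8.
E[Q] = a·E[U] + b, so b = 815 − 8·99 = 23.

a = 8, b = 23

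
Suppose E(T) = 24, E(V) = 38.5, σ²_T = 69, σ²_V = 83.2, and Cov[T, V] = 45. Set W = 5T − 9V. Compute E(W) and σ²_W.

E(W) = 5·E(T) + (-9)·E(V) = 5·24 + (-9)·38.5 = -226.5.
σ²_W = a²·σ²_T + b²·σ²_V + 2ab·Cov[T, V] with a = 5, b = -9.
= 5²·69 + (-9)²·83.2 + 2·5·(-9)·45
= 1725 + 6739.2 + (-4050) = 4414.2.

E(W) = -226.5, σ²_W = 4414.2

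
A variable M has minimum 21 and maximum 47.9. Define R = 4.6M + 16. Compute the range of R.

Range(R) = 123.74

Range of M = 47.9 − 21 = 26.9.
Range(R) = |a|·Range(M) = |4.6|·26.9 = 123.74.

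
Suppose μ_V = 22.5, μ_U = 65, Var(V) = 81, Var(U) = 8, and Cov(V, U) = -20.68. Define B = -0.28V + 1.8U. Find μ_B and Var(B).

μ_B = 110.7, Var(B) = 53.11584

μ_B = (-0.28)·μ_V + 1.8·μ_U = (-0.28)·22.5 + 1.8·65 = 110.7.
Var(B) = a²·Var(V) + b²·Var(U) + 2ab·Cov(V, U) with a = -0.28, b = 1.8.
= (-0.28)²·81 + 1.8²·8 + 2·(-0.28)·1.8·(-20.68)
= 6.3504 + 25.92 + 20.84544 = 53.11584.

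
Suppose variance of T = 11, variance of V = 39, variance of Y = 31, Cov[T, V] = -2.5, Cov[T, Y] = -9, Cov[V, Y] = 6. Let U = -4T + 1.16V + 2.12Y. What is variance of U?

variance of U = 573.1552

variance of U = a²·variance of T + b²·variance of V + c²·variance of Y + 2ab·Cov[T, V] + 2ac·Cov[T, Y] + 2bc·Cov[V, Y], with a = -4, b = 1.16, c = 2.12.
= 176 + 52.4784 + 139.3264 + 23.2 + 152.64 + 29.5104
= 573.1552.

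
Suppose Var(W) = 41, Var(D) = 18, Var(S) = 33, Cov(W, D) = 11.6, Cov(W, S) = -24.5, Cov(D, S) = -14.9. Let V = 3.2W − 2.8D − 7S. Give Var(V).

Var(V) = a²·Var(W) + b²·Var(D) + c²·Var(S) + 2ab·Cov(W, D) + 2ac·Cov(W, S) + 2bc·Cov(D, S), with a = 3.2, b = -2.8, c = -7.
= 419.84 + 141.12 + 1617 + (-207.872) + 1097.6 + (-584.08)
= 2483.608.

Var(V) = 2483.608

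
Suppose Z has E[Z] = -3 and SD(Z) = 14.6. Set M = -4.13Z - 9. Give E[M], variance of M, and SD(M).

M = -4.13Z - 9 is linear with a = -4.13, b = -9.
E[M] = a·E[Z] + b = (-4.13)·(-3) + (-9) = 3.39.
variance of Z = 14.6² = 213.16.
variance of M = a²·variance of Z = (-4.13)²·213.16 = 3635.848804 (the additive constant -9 does not affect variance).
SD(M) = |a|·SD(Z) = |-4.13|·14.6 = 60.298.

E[M] = 3.39, variance of M = 3635.848804, SD(M) = 60.298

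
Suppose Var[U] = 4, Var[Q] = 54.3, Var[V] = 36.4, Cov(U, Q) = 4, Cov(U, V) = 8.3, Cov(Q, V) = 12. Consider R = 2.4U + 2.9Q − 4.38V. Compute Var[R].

Var[R] = a²·Var[U] + b²·Var[Q] + c²·Var[V] + 2ab·Cov(U, Q) + 2ac·Cov(U, V) + 2bc·Cov(Q, V), with a = 2.4, b = 2.9, c = -4.38.
= 23.04 + 456.663 + 698.31216 + 55.68 + (-174.4992) + (-304.848)
= 754.34796.

Var[R] = 754.34796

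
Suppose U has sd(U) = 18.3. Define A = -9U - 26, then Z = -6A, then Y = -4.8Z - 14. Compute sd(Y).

sd(Y) = 4743.36

sd(A) = |-9|·18.3 = 164.7.
sd(Z) = |-6|·164.7 = 988.2.
sd(Y) = |-4.8|·988.2 = 4743.36.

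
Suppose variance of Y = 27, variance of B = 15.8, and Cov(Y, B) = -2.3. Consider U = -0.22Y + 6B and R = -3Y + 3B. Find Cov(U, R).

Cov(U, R) = 345.138

By bilinearity, Cov(U, R) = ac·variance of Y + bd·variance of B + (ad+bc)·Cov(Y, B), with a=-0.22, b=6, c=-3, d=3.
ac·variance of Y = (-0.22)·(-3)·27 = 17.82
bd·variance of B = 6·3·15.8 = 284.4
(ad+bc)·Cov(Y, B) = (-18.66)·(-2.3) = 42.918
Cov(U, R) = 17.82 + 284.4 + 42.918 = 345.138.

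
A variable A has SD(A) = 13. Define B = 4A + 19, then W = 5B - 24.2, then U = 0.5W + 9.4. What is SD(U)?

SD(B) = |4|·13 = 52.
SD(W) = |5|·52 = 260.
SD(U) = |0.5|·260 = 130.

SD(U) = 130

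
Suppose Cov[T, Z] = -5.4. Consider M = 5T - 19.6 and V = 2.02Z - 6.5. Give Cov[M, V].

Cov[M, V] = a·c·Cov[T, Z] = 5·2.02·(-5.4) = -54.54. Additive constants drop out.

Cov[M, V] = -54.54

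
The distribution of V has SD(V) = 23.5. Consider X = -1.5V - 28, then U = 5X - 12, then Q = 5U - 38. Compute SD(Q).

SD(Q) = 881.25

SD(X) = |-1.5|·23.5 = 35.25.
SD(U) = |5|·35.25 = 176.25.
SD(Q) = |5|·176.25 = 881.25.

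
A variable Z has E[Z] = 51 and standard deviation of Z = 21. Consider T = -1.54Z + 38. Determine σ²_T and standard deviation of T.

σ²_T = 1045.8756, standard deviation of T = 32.34

T = -1.54Z + 38 is linear with a = -1.54, b = 38.
σ²_Z = 21² = 441.
σ²_T = a²·σ²_Z = (-1.54)²·441 = 1045.8756 (the additive constant 38 does not affect variance).
standard deviation of T = |a|·standard deviation of Z = |-1.54|·21 = 32.34.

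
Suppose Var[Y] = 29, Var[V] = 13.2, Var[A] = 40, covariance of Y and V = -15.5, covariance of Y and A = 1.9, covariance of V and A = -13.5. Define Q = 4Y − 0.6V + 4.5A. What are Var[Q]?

Var[Q] = a²·Var[Y] + b²·Var[V] + c²·Var[A] + 2ab·covariance of Y and V + 2ac·covariance of Y and A + 2bc·covariance of V and A, with a = 4, b = -0.6, c = 4.5.
= 464 + 4.752 + 810 + 74.4 + 68.4 + 72.9
= 1494.452.

Var[Q] = 1494.452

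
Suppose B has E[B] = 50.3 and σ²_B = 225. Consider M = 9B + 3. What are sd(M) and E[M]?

M = 9B + 3 is linear with a = 9, b = 3.
sd(B) = √225 = 15.
sd(M) = |a|·sd(B) = |9|·15 = 135.
E[M] = a·E[B] + b = 9·50.3 + 3 = 455.7.

sd(M) = 135, E[M] = 455.7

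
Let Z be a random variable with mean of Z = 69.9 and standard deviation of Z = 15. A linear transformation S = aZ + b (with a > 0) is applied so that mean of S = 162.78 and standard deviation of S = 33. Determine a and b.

a = 2.2, b = 9

standard deviation of S = a·standard deviation of Z (a > 0), so a = 33/15 = 2.2.
mean of S = a·mean of Z + b, so b = 162.78 − 2.2·69.9 = 9.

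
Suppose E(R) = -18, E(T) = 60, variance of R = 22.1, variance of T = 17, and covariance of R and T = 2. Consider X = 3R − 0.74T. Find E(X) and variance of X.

E(X) = -98.4, variance of X = 199.3292

E(X) = 3·E(R) + (-0.74)·E(T) = 3·(-18) + (-0.74)·60 = -98.4.
variance of X = a²·variance of R + b²·variance of T + 2ab·covariance of R and T with a = 3, b = -0.74.
= 3²·22.1 + (-0.74)²·17 + 2·3·(-0.74)·2
= 198.9 + 9.3092 + (-8.88) = 199.3292.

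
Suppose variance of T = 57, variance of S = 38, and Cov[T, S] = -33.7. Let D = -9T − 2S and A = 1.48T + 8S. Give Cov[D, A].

Cov[D, A] = 1158.912

By bilinearity, Cov[D, A] = ac·variance of T + bd·variance of S + (ad+bc)·Cov[T, S], with a=-9, b=-2, c=1.48, d=8.
ac·variance of T = (-9)·1.48·57 = -759.24
bd·variance of S = (-2)·8·38 = -608
(ad+bc)·Cov[T, S] = (-74.96)·(-33.7) = 2526.152
Cov[D, A] = -759.24 + (-608) + 2526.152 = 1158.912.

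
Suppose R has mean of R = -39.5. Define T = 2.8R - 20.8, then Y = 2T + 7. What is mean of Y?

mean of T = 2.8·(-39.5) + (-20.8) = -131.4.
mean of Y = 2·(-131.4) + 7 = -255.8.

mean of Y = -255.8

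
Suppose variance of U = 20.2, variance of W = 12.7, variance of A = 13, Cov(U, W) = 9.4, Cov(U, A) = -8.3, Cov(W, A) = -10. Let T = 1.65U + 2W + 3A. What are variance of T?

variance of T = 82.6645

variance of T = a²·variance of U + b²·variance of W + c²·variance of A + 2ab·Cov(U, W) + 2ac·Cov(U, A) + 2bc·Cov(W, A), with a = 1.65, b = 2, c = 3.
= 54.9945 + 50.8 + 117 + 62.04 + (-82.17) + (-120)
= 82.6645.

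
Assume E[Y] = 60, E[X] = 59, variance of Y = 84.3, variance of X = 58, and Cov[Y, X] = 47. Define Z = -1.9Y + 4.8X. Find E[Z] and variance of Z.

E[Z] = 169.2, variance of Z = 783.363

E[Z] = (-1.9)·E[Y] + 4.8·E[X] = (-1.9)·60 + 4.8·59 = 169.2.
variance of Z = a²·variance of Y + b²·variance of X + 2ab·Cov[Y, X] with a = -1.9, b = 4.8.
= (-1.9)²·84.3 + 4.8²·58 + 2·(-1.9)·4.8·47
= 304.323 + 1336.32 + (-857.28) = 783.363.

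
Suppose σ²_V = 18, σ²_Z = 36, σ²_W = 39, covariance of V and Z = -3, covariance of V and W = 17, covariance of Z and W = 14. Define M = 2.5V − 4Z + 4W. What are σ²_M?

σ²_M = a²·σ²_V + b²·σ²_Z + c²·σ²_W + 2ab·covariance of V and Z + 2ac·covariance of V and W + 2bc·covariance of Z and W, with a = 2.5, b = -4, c = 4.
= 112.5 + 576 + 624 + 60 + 340 + (-448)
= 1264.5.

σ²_M = 1264.5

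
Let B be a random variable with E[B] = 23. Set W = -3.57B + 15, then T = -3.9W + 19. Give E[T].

E[W] = (-3.57)·23 + 15 = -67.11.
E[T] = (-3.9)·(-67.11) + 19 = 280.729.

E[T] = 280.729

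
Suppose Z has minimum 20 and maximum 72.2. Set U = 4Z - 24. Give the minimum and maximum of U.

min(U) = 56, max(U) = 264.8

a = 4 > 0, so min(U) = a·min(Z)+b = 4·20 + (-24) = 56 and max(U) = 4·72.2 + (-24) = 264.8.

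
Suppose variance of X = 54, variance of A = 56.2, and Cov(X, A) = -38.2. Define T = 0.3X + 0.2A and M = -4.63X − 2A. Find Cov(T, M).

Cov(T, M) = -39.1928

By bilinearity, Cov(T, M) = ac·variance of X + bd·variance of A + (ad+bc)·Cov(X, A), with a=0.3, b=0.2, c=-4.63, d=-2.
ac·variance of X = 0.3·(-4.63)·54 = -75.006
bd·variance of A = 0.2·(-2)·56.2 = -22.48
(ad+bc)·Cov(X, A) = (-1.526)·(-38.2) = 58.2932
Cov(T, M) = -75.006 + (-22.48) + 58.2932 = -39.1928.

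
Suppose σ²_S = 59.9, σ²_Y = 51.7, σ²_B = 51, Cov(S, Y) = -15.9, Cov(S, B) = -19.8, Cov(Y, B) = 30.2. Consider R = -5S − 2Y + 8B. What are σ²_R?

σ²_R = 5267.9

σ²_R = a²·σ²_S + b²·σ²_Y + c²·σ²_B + 2ab·Cov(S, Y) + 2ac·Cov(S, B) + 2bc·Cov(Y, B), with a = -5, b = -2, c = 8.
= 1497.5 + 206.8 + 3264 + (-318) + 1584 + (-966.4)
= 5267.9.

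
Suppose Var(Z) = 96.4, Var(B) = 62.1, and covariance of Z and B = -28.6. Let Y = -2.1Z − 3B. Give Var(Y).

Var(Y) = 623.664

Var(Y) = a²·Var(Z) + b²·Var(B) + 2ab·covariance of Z and B with a = -2.1, b = -3.
= (-2.1)²·96.4 + (-3)²·62.1 + 2·(-2.1)·(-3)·(-28.6)
= 425.124 + 558.9 + (-360.36) = 623.664.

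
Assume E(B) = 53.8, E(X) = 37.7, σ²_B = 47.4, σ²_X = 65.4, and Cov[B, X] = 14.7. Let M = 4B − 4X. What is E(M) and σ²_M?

E(M) = 4·E(B) + (-4)·E(X) = 4·53.8 + (-4)·37.7 = 64.4.
σ²_M = a²·σ²_B + b²·σ²_X + 2ab·Cov[B, X] with a = 4, b = -4.
= 4²·47.4 + (-4)²·65.4 + 2·4·(-4)·14.7
= 758.4 + 1046.4 + (-470.4) = 1334.4.

E(M) = 64.4, σ²_M = 1334.4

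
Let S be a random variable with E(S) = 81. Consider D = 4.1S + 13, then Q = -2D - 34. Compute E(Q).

E(D) = 4.1·81 + 13 = 345.1.
E(Q) = (-2)·345.1 + (-34) = -724.2.

E(Q) = -724.2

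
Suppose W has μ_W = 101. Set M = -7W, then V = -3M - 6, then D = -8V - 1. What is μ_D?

μ_D = -16921

μ_M = (-7)·101 = -707.
μ_V = (-3)·(-707) + (-6) = 2115.
μ_D = (-8)·2115 + (-1) = -16921.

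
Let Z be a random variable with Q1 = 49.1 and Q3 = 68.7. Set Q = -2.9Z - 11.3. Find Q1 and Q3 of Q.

Q1(Q) = -210.53, Q3(Q) = -153.69

a = -2.9 < 0 reverses order: Q1(Q) comes from Q3(Z), Q3(Q) from Q1(Z).
Q1(Q) = (-2.9)·68.7 + (-11.3) = -210.53; Q3(Q) = (-2.9)·49.1 + (-11.3) = -153.69.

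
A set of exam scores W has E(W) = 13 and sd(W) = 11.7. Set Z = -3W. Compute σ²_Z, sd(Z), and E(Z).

σ²_Z = 1232.01, sd(Z) = 35.1, E(Z) = -39

Z = -3W is linear with a = -3, b = 0.
σ²_W = 11.7² = 136.89.
σ²_Z = a²·σ²_W = (-3)²·136.89 = 1232.01.
sd(Z) = |a|·sd(W) = |-3|·11.7 = 35.1.
E(Z) = a·E(W) + b = (-3)·13 = -39.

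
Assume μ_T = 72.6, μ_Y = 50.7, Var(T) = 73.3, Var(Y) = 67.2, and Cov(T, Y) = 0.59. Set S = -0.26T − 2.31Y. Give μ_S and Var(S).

μ_S = -135.993, Var(S) = 364.249708

μ_S = (-0.26)·μ_T + (-2.31)·μ_Y = (-0.26)·72.6 + (-2.31)·50.7 = -135.993.
Var(S) = a²·Var(T) + b²·Var(Y) + 2ab·Cov(T, Y) with a = -0.26, b = -2.31.
= (-0.26)²·73.3 + (-2.31)²·67.2 + 2·(-0.26)·(-2.31)·0.59
= 4.95508 + 358.58592 + 0.708708 = 364.249708.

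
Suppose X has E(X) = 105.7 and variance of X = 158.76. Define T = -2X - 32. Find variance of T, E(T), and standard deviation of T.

T = -2X - 32 is linear with a = -2, b = -32.
variance of T = a²·variance of X = (-2)²·158.76 = 635.04 (the additive constant -32 does not affect variance).
E(T) = a·E(X) + b = (-2)·105.7 + (-32) = -243.4.
standard deviation of X = √158.76 = 12.6.
standard deviation of T = |a|·standard deviation of X = |-2|·12.6 = 25.2.

variance of T = 635.04, E(T) = -243.4, standard deviation of T = 25.2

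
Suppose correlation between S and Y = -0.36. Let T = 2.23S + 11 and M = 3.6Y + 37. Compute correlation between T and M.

correlation between T and M = -0.36

Linear rescalings preserve correlation up to sign; here the slopes 2.23 and 3.6 have the same sign, so correlation between T and M = correlation between S and Y = -0.36.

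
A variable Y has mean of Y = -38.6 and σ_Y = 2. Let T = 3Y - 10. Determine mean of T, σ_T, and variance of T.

T = 3Y - 10 is linear with a = 3, b = -10.
mean of T = a·mean of Y + b = 3·(-38.6) + (-10) = -125.8.
σ_T = |a|·σ_Y = |3|·2 = 6.
variance of Y = 2² = 4.
variance of T = a²·variance of Y = 3²·4 = 36 (the additive constant -10 does not affect variance).

mean of T = -125.8, σ_T = 6, variance of T = 36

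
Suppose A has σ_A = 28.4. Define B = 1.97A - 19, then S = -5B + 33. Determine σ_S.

σ_S = 279.74

σ_B = |1.97|·28.4 = 55.948.
σ_S = |-5|·55.948 = 279.74.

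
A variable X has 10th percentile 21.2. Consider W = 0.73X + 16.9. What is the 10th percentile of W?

Since a = 0.73 > 0 the transformation is increasing, so the 10th percentile of W = a·(P_{10} of X) + b = 0.73·21.2 + 16.9 = 32.376.

10th percentile of W = 32.376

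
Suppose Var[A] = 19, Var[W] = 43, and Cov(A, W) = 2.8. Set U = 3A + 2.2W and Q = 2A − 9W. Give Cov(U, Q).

Cov(U, Q) = -800.68

By bilinearity, Cov(U, Q) = ac·Var[A] + bd·Var[W] + (ad+bc)·Cov(A, W), with a=3, b=2.2, c=2, d=-9.
ac·Var[A] = 3·2·19 = 114
bd·Var[W] = 2.2·(-9)·43 = -851.4
(ad+bc)·Cov(A, W) = (-22.6)·2.8 = -63.28
Cov(U, Q) = 114 + (-851.4) + (-63.28) = -800.68.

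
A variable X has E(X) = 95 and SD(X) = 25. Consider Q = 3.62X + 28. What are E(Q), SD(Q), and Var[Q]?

Q = 3.62X + 28 is linear with a = 3.62, b = 28.
E(Q) = a·E(X) + b = 3.62·95 + 28 = 371.9.
SD(Q) = |a|·SD(X) = |3.62|·25 = 90.5.
Var[X] = 25² = 625.
Var[Q] = a²·Var[X] = 3.62²·625 = 8190.25 (the additive constant 28 does not affect variance).

E(Q) = 371.9, SD(Q) = 90.5, Var[Q] = 8190.25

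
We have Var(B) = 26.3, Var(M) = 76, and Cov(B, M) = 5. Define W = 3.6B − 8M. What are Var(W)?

Var(W) = 4916.848

Var(W) = a²·Var(B) + b²·Var(M) + 2ab·Cov(B, M) with a = 3.6, b = -8.
= 3.6²·26.3 + (-8)²·76 + 2·3.6·(-8)·5
= 340.848 + 4864 + (-288) = 4916.848.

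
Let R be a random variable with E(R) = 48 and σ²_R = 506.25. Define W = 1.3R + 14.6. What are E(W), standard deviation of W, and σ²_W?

E(W) = 77, standard deviation of W = 29.25, σ²_W = 855.5625

W = 1.3R + 14.6 is linear with a = 1.3, b = 14.6.
E(W) = a·E(R) + b = 1.3·48 + 14.6 = 77.
standard deviation of R = √506.25 = 22.5.
standard deviation of W = |a|·standard deviation of R = |1.3|·22.5 = 29.25.
σ²_W = a²·σ²_R = 1.3²·506.25 = 855.5625 (the additive constant 14.6 does not affect variance).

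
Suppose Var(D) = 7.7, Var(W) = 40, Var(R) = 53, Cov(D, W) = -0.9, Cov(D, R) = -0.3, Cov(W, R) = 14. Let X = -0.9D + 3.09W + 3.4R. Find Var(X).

Var(X) = 1301.8508

Var(X) = a²·Var(D) + b²·Var(W) + c²·Var(R) + 2ab·Cov(D, W) + 2ac·Cov(D, R) + 2bc·Cov(W, R), with a = -0.9, b = 3.09, c = 3.4.
= 6.237 + 381.924 + 612.68 + 5.0058 + 1.836 + 294.168
= 1301.8508.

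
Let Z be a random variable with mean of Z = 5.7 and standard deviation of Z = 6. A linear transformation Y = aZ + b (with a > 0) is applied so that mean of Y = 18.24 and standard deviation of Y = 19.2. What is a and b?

a = 3.2, b = 0

standard deviation of Y = a·standard deviation of Z (a > 0), so a = 19.2/6 = 3.2.
mean of Y = a·mean of Z + b, so b = 18.24 − 3.2·5.7 = 0.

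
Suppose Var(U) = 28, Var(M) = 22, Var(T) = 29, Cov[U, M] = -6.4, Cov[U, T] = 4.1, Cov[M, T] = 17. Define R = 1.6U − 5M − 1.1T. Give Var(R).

Var(R) = a²·Var(U) + b²·Var(M) + c²·Var(T) + 2ab·Cov[U, M] + 2ac·Cov[U, T] + 2bc·Cov[M, T], with a = 1.6, b = -5, c = -1.1.
= 71.68 + 550 + 35.09 + 102.4 + (-14.432) + 187
= 931.738.

Var(R) = 931.738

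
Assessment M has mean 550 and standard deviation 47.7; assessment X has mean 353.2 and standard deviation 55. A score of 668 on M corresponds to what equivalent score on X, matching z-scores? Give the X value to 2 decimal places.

z = (668 − 550)/47.7 ≈ 2.4738.
X = 353.2 + z·55 = 353.2 + (668 − 550)·55/47.7 ≈ 489.26.

X = 489.26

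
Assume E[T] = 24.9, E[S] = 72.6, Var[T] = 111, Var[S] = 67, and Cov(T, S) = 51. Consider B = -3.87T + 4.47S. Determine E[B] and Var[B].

E[B] = (-3.87)·E[T] + 4.47·E[S] = (-3.87)·24.9 + 4.47·72.6 = 228.159.
Var[B] = a²·Var[T] + b²·Var[S] + 2ab·Cov(T, S) with a = -3.87, b = 4.47.
= (-3.87)²·111 + 4.47²·67 + 2·(-3.87)·4.47·51
= 1662.4359 + 1338.7203 + (-1764.4878) = 1236.6684.

E[B] = 228.159, Var[B] = 1236.6684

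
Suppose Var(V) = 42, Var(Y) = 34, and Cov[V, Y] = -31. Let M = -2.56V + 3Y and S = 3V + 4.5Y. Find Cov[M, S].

Cov[M, S] = 214.56

By bilinearity, Cov[M, S] = ac·Var(V) + bd·Var(Y) + (ad+bc)·Cov[V, Y], with a=-2.56, b=3, c=3, d=4.5.
ac·Var(V) = (-2.56)·3·42 = -322.56
bd·Var(Y) = 3·4.5·34 = 459
(ad+bc)·Cov[V, Y] = (-2.52)·(-31) = 78.12
Cov[M, S] = -322.56 + 459 + 78.12 = 214.56.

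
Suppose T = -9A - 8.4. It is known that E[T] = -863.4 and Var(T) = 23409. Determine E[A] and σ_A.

From T = -9A - 8.4: E[T] = a·E[A] + b, so E[A] = (E[T] − b)/a = (-863.4 − (-8.4))/(-9) = 95.
σ_T = √23409 = 153.
σ_T = |a|·σ_A, so σ_A = 153/|-9| = 17.

E[A] = 95, σ_A = 17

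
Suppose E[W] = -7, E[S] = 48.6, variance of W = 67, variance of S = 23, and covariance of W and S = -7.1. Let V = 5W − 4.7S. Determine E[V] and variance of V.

E[V] = 5·E[W] + (-4.7)·E[S] = 5·(-7) + (-4.7)·48.6 = -263.42.
variance of V = a²·variance of W + b²·variance of S + 2ab·covariance of W and S with a = 5, b = -4.7.
= 5²·67 + (-4.7)²·23 + 2·5·(-4.7)·(-7.1)
= 1675 + 508.07 + 333.7 = 2516.77.

E[V] = -263.42, variance of V = 2516.77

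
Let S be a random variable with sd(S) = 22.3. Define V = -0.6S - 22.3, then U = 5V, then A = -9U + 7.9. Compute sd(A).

sd(V) = |-0.6|·22.3 = 13.38.
sd(U) = |5|·13.38 = 66.9.
sd(A) = |-9|·66.9 = 602.1.

sd(A) = 602.1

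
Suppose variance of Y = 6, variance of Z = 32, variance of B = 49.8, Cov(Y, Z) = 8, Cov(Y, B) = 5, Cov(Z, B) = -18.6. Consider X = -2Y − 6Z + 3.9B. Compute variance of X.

variance of X = a²·variance of Y + b²·variance of Z + c²·variance of B + 2ab·Cov(Y, Z) + 2ac·Cov(Y, B) + 2bc·Cov(Z, B), with a = -2, b = -6, c = 3.9.
= 24 + 1152 + 757.458 + 192 + (-78) + 870.48
= 2917.938.

variance of X = 2917.938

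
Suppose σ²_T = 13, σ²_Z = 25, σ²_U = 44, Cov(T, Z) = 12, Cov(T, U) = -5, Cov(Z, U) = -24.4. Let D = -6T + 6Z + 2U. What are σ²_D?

σ²_D = a²·σ²_T + b²·σ²_Z + c²·σ²_U + 2ab·Cov(T, Z) + 2ac·Cov(T, U) + 2bc·Cov(Z, U), with a = -6, b = 6, c = 2.
= 468 + 900 + 176 + (-864) + 120 + (-585.6)
= 214.4.

σ²_D = 214.4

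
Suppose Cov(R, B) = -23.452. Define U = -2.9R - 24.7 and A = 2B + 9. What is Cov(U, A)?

Cov(U, A) = a·c·Cov(R, B) = (-2.9)·2·(-23.452) = 136.0216. Additive constants drop out.

Cov(U, A) = 136.0216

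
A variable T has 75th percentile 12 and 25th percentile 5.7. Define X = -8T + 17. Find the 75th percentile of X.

75th percentile of X = -28.6

Since a = -8 < 0 the transformation is decreasing, reversing order: the 75th percentile of X corresponds to the 25th percentile of T.
So P_{75}(X) = a·P_{25}(T) + b = (-8)·5.7 + 17 = -28.6.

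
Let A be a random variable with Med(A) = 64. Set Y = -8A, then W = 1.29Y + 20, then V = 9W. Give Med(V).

Med(V) = -5764.32

Med(Y) = (-8)·64 = -512.
Med(W) = 1.29·(-512) + 20 = -640.48.
Med(V) = 9·(-640.48) = -5764.32.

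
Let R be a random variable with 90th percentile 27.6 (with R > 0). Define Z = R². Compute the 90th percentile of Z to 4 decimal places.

90th percentile of Z = 761.76

R² is increasing, so P_{90}(Z) = g(P_{90}(R)) = 761.76.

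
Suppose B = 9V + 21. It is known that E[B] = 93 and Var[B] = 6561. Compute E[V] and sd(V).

E[V] = 8, sd(V) = 9

From B = 9V + 21: E[B] = a·E[V] + b, so E[V] = (E[B] − b)/a = (93 − 21)/9 = 8.
sd(B) = √6561 = 81.
sd(B) = |a|·sd(V), so sd(V) = 81/|9| = 9.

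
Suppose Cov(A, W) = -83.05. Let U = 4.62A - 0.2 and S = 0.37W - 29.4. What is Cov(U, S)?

Cov(U, S) = -141.96567

Cov(U, S) = a·c·Cov(A, W) = 4.62·0.37·(-83.05) = -141.96567. Additive constants drop out.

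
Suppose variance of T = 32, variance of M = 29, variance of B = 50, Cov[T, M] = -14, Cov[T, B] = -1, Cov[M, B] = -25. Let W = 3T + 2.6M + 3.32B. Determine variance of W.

variance of W = 365.24

variance of W = a²·variance of T + b²·variance of M + c²·variance of B + 2ab·Cov[T, M] + 2ac·Cov[T, B] + 2bc·Cov[M, B], with a = 3, b = 2.6, c = 3.32.
= 288 + 196.04 + 551.12 + (-218.4) + (-19.92) + (-431.6)
= 365.24.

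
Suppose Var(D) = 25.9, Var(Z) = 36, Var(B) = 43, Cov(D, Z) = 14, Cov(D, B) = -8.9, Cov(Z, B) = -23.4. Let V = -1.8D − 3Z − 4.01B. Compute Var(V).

Var(V) = 559.0759

Var(V) = a²·Var(D) + b²·Var(Z) + c²·Var(B) + 2ab·Cov(D, Z) + 2ac·Cov(D, B) + 2bc·Cov(Z, B), with a = -1.8, b = -3, c = -4.01.
= 83.916 + 324 + 691.4443 + 151.2 + (-128.4804) + (-563.004)
= 559.0759.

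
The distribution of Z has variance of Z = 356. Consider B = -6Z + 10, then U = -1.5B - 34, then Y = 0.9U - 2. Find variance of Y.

variance of Y = 23357.16

variance of B = (-6)²·356 = 12816.
variance of U = (-1.5)²·12816 = 28836.
variance of Y = 0.9²·28836 = 23357.16.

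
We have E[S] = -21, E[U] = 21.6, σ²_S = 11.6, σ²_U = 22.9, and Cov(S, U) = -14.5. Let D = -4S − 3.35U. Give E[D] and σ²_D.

E[D] = (-4)·E[S] + (-3.35)·E[U] = (-4)·(-21) + (-3.35)·21.6 = 11.64.
σ²_D = a²·σ²_S + b²·σ²_U + 2ab·Cov(S, U) with a = -4, b = -3.35.
= (-4)²·11.6 + (-3.35)²·22.9 + 2·(-4)·(-3.35)·(-14.5)
= 185.6 + 256.99525 + (-388.6) = 53.99525.

E[D] = 11.64, σ²_D = 53.99525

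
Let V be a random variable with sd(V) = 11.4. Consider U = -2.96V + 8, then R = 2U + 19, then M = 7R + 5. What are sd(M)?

sd(M) = 472.416

sd(U) = |-2.96|·11.4 = 33.744.
sd(R) = |2|·33.744 = 67.488.
sd(M) = |7|·67.488 = 472.416.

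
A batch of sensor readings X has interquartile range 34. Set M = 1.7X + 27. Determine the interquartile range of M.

IQR(M) = 57.8

Under M = aX + b, IQR(M) = |a|·IQR(X) = |1.7|·34 = 57.8 (shifts cancel; spread scales by |a|).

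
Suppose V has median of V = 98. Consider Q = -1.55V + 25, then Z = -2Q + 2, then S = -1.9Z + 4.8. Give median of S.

median of S = -481.22

median of Q = (-1.55)·98 + 25 = -126.9.
median of Z = (-2)·(-126.9) + 2 = 255.8.
median of S = (-1.9)·255.8 + 4.8 = -481.22.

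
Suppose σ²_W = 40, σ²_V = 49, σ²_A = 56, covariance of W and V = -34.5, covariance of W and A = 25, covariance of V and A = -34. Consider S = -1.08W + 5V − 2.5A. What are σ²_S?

σ²_S = a²·σ²_W + b²·σ²_V + c²·σ²_A + 2ab·covariance of W and V + 2ac·covariance of W and A + 2bc·covariance of V and A, with a = -1.08, b = 5, c = -2.5.
= 46.656 + 1225 + 350 + 372.6 + 135 + 850
= 2979.256.

σ²_S = 2979.256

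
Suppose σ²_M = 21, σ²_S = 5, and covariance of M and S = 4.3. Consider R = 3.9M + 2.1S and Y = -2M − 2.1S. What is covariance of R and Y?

By bilinearity, covariance of R and Y = ac·σ²_M + bd·σ²_S + (ad+bc)·covariance of M and S, with a=3.9, b=2.1, c=-2, d=-2.1.
ac·σ²_M = 3.9·(-2)·21 = -163.8
bd·σ²_S = 2.1·(-2.1)·5 = -22.05
(ad+bc)·covariance of M and S = (-12.39)·4.3 = -53.277
covariance of R and Y = -163.8 + (-22.05) + (-53.277) = -239.127.

covariance of R and Y = -239.127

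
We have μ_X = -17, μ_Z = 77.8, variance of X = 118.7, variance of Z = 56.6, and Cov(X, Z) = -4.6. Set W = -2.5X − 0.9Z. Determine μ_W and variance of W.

μ_W = (-2.5)·μ_X + (-0.9)·μ_Z = (-2.5)·(-17) + (-0.9)·77.8 = -27.52.
variance of W = a²·variance of X + b²·variance of Z + 2ab·Cov(X, Z) with a = -2.5, b = -0.9.
= (-2.5)²·118.7 + (-0.9)²·56.6 + 2·(-2.5)·(-0.9)·(-4.6)
= 741.875 + 45.846 + (-20.7) = 767.021.

μ_W = -27.52, variance of W = 767.021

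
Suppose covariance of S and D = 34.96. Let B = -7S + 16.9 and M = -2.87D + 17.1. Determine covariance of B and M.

covariance of B and M = 702.3464

covariance of B and M = a·c·covariance of S and D = (-7)·(-2.87)·34.96 = 702.3464. Additive constants drop out.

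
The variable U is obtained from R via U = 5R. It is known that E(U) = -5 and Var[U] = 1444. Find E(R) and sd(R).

E(R) = -1, sd(R) = 7.6

From U = 5R: E(U) = a·E(R) + b, so E(R) = (E(U) − b)/a = (-5 − 0)/5 = -1.
sd(U) = √1444 = 38.
sd(U) = |a|·sd(R), so sd(R) = 38/|5| = 7.6.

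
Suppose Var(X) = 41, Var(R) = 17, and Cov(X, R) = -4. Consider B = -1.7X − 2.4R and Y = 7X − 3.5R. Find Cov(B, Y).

Cov(B, Y) = -301.7

By bilinearity, Cov(B, Y) = ac·Var(X) + bd·Var(R) + (ad+bc)·Cov(X, R), with a=-1.7, b=-2.4, c=7, d=-3.5.
ac·Var(X) = (-1.7)·7·41 = -487.9
bd·Var(R) = (-2.4)·(-3.5)·17 = 142.8
(ad+bc)·Cov(X, R) = (-10.85)·(-4) = 43.4
Cov(B, Y) = -487.9 + 142.8 + 43.4 = -301.7.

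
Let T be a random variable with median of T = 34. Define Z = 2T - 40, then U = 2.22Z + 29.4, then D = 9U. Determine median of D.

median of Z = 2·34 + (-40) = 28.
median of U = 2.22·28 + 29.4 = 91.56.
median of D = 9·91.56 = 824.04.

median of D = 824.04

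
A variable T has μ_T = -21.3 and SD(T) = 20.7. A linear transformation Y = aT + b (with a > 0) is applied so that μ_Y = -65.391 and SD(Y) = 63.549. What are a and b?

a = 3.07, b = 0

SD(Y) = a·SD(T) (a > 0), so a = 63.549/20.7 = 3.07.
μ_Y = a·μ_T + b, so b = -65.391 − 3.07·(-21.3) = 0.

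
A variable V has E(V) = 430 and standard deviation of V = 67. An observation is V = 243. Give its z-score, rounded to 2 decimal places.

z = (V − E(V)) / standard deviation of V = (243 − 430) / 67 ≈ -2.79.

z = -2.79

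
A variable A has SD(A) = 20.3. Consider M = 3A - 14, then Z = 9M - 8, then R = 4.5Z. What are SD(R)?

SD(R) = 2466.45

SD(M) = |3|·20.3 = 60.9.
SD(Z) = |9|·60.9 = 548.1.
SD(R) = |4.5|·548.1 = 2466.45.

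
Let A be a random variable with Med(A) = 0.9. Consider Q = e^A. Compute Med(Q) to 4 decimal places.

Med(Q) = 2.4596

e^A is monotone on this domain, so Med(Q) = exp(0.9) ≈ 2.4596.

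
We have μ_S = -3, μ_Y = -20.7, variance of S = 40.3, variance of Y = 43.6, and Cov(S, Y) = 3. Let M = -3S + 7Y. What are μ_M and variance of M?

μ_M = -135.9, variance of M = 2373.1

μ_M = (-3)·μ_S + 7·μ_Y = (-3)·(-3) + 7·(-20.7) = -135.9.
variance of M = a²·variance of S + b²·variance of Y + 2ab·Cov(S, Y) with a = -3, b = 7.
= (-3)²·40.3 + 7²·43.6 + 2·(-3)·7·3
= 362.7 + 2136.4 + (-126) = 2373.1.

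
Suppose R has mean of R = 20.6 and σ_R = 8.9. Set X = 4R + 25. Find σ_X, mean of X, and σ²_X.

σ_X = 35.6, mean of X = 107.4, σ²_X = 1267.36

X = 4R + 25 is linear with a = 4, b = 25.
σ_X = |a|·σ_R = |4|·8.9 = 35.6.
mean of X = a·mean of R + b = 4·20.6 + 25 = 107.4.
σ²_R = 8.9² = 79.21.
σ²_X = a²·σ²_R = 4²·79.21 = 1267.36 (the additive constant 25 does not affect variance).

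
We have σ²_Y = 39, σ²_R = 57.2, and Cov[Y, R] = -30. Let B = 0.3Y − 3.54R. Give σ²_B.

σ²_B = 784.03752

σ²_B = a²·σ²_Y + b²·σ²_R + 2ab·Cov[Y, R] with a = 0.3, b = -3.54.
= 0.3²·39 + (-3.54)²·57.2 + 2·0.3·(-3.54)·(-30)
= 3.51 + 716.80752 + 63.72 = 784.03752.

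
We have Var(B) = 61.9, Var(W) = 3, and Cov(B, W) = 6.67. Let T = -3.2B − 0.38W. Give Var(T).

Var(T) = a²·Var(B) + b²·Var(W) + 2ab·Cov(B, W) with a = -3.2, b = -0.38.
= (-3.2)²·61.9 + (-0.38)²·3 + 2·(-3.2)·(-0.38)·6.67
= 633.856 + 0.4332 + 16.22144 = 650.51064.

Var(T) = 650.51064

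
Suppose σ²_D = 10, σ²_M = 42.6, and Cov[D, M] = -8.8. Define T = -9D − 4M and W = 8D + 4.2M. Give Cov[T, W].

By bilinearity, Cov[T, W] = ac·σ²_D + bd·σ²_M + (ad+bc)·Cov[D, M], with a=-9, b=-4, c=8, d=4.2.
ac·σ²_D = (-9)·8·10 = -720
bd·σ²_M = (-4)·4.2·42.6 = -715.68
(ad+bc)·Cov[D, M] = (-69.8)·(-8.8) = 614.24
Cov[T, W] = -720 + (-715.68) + 614.24 = -821.44.

Cov[T, W] = -821.44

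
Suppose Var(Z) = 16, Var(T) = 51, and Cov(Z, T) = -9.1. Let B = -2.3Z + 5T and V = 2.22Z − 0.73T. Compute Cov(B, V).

Cov(B, V) = -384.1349

By bilinearity, Cov(B, V) = ac·Var(Z) + bd·Var(T) + (ad+bc)·Cov(Z, T), with a=-2.3, b=5, c=2.22, d=-0.73.
ac·Var(Z) = (-2.3)·2.22·16 = -81.696
bd·Var(T) = 5·(-0.73)·51 = -186.15
(ad+bc)·Cov(Z, T) = (12.779)·(-9.1) = -116.2889
Cov(B, V) = -81.696 + (-186.15) + (-116.2889) = -384.1349.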